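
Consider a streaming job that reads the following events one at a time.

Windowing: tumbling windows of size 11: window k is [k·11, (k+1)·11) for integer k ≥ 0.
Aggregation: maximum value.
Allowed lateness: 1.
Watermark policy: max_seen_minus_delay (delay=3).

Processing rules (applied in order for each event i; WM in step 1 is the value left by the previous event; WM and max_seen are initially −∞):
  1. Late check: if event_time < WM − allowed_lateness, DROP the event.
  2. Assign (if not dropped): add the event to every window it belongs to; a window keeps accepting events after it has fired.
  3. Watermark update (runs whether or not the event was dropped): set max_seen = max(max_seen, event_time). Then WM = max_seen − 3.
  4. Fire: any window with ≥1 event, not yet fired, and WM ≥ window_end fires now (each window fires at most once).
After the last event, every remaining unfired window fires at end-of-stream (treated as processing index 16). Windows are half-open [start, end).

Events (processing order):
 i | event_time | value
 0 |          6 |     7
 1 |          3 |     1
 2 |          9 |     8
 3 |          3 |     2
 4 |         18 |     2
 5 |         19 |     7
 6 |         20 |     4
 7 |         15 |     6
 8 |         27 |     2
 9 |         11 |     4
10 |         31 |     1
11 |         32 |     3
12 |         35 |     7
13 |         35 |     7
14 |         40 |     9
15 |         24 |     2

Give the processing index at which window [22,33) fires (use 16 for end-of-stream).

i=0 t=6 v=7: → [0,11); WM=3
i=1 t=3 v=1: → [0,11); WM=3
i=2 t=9 v=8: → [0,11); WM=6
i=3 t=3 v=2: DROP (t<6-1); WM=6
i=4 t=18 v=2: → [11,22); WM=15; [0,11) fires=8
i=5 t=19 v=7: → [11,22); WM=16
i=6 t=20 v=4: → [11,22); WM=17
i=7 t=15 v=6: DROP (t<17-1); WM=17
i=8 t=27 v=2: → [22,33); WM=24; [11,22) fires=7
i=9 t=11 v=4: DROP (t<24-1); WM=24
i=10 t=31 v=1: → [22,33); WM=28
i=11 t=32 v=3: → [22,33); WM=29
i=12 t=35 v=7: → [33,44); WM=32
i=13 t=35 v=7: → [33,44); WM=32
i=14 t=40 v=9: → [33,44); WM=37; [22,33) fires=3
i=15 t=24 v=2: DROP (t<37-1); WM=37

14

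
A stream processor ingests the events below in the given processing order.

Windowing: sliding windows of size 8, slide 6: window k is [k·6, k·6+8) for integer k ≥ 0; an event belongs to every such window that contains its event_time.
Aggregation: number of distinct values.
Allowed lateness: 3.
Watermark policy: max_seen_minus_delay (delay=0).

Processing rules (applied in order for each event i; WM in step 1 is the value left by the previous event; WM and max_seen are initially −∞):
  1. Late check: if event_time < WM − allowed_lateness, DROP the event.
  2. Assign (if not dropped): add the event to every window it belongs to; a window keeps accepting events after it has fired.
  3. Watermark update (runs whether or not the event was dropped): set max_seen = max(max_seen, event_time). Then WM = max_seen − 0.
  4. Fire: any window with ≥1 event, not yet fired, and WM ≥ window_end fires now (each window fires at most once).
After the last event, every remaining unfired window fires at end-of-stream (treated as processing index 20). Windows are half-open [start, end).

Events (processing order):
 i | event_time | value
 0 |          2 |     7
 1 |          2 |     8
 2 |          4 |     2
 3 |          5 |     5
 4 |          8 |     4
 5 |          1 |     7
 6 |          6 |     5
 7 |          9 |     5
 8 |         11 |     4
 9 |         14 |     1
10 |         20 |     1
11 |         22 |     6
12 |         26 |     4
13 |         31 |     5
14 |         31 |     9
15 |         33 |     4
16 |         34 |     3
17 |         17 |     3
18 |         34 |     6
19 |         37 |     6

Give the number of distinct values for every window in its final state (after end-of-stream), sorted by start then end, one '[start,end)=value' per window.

i=0 t=2 v=7: → [0,8); WM=2
i=1 t=2 v=8: → [0,8); WM=2
i=2 t=4 v=2: → [0,8); WM=4
i=3 t=5 v=5: → [0,8); WM=5
i=4 t=8 v=4: → [6,14); WM=8; [0,8) fires=4
i=5 t=1 v=7: DROP (t<8-3); WM=8
i=6 t=6 v=5: → [6,14),[0,8); WM=8
i=7 t=9 v=5: → [6,14); WM=9
i=8 t=11 v=4: → [6,14); WM=11
i=9 t=14 v=1: → [12,20); WM=14; [6,14) fires=2
i=10 t=20 v=1: → [18,26); WM=20; [12,20) fires=1
i=11 t=22 v=6: → [18,26); WM=22
i=12 t=26 v=4: → [24,32); WM=26; [18,26) fires=2
i=13 t=31 v=5: → [30,38),[24,32); WM=31
i=14 t=31 v=9: → [30,38),[24,32); WM=31
i=15 t=33 v=4: → [30,38); WM=33; [24,32) fires=3
i=16 t=34 v=3: → [30,38); WM=34
i=17 t=17 v=3: DROP (t<34-3); WM=34
i=18 t=34 v=6: → [30,38); WM=34
i=19 t=37 v=6: → [36,44),[30,38); WM=37

[0,8)=4 [6,14)=2 [12,20)=1 [18,26)=2 [24,32)=3 [30,38)=5 [36,44)=1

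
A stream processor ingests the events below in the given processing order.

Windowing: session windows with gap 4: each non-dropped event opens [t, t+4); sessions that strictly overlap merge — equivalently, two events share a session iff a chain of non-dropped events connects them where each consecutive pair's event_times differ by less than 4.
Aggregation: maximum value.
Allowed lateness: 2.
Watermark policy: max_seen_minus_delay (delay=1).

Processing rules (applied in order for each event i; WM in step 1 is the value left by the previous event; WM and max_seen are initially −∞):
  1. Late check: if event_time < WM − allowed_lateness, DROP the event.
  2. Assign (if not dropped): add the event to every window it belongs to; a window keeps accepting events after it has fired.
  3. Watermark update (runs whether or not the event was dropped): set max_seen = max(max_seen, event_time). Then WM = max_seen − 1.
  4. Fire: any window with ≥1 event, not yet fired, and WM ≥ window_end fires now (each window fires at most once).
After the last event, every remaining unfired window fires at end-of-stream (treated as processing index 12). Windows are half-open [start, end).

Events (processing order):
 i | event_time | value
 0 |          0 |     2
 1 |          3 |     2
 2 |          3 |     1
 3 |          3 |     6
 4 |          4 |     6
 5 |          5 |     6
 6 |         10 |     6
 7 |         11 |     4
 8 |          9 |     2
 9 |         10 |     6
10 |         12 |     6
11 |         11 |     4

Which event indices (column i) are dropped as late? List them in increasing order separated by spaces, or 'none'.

none

i=0 t=0 v=2: → [0,4); WM=-1
i=1 t=3 v=2: → [0,7); WM=2
i=2 t=3 v=1: → [0,7); WM=2
i=3 t=3 v=6: → [0,7); WM=2
i=4 t=4 v=6: → [0,8); WM=3
i=5 t=5 v=6: → [0,9); WM=4
i=6 t=10 v=6: → [10,14); WM=9
i=7 t=11 v=4: → [10,15); WM=10
i=8 t=9 v=2: → [9,15); WM=10
i=9 t=10 v=6: → [9,15); WM=10
i=10 t=12 v=6: → [9,16); WM=11
i=11 t=11 v=4: → [9,16); WM=11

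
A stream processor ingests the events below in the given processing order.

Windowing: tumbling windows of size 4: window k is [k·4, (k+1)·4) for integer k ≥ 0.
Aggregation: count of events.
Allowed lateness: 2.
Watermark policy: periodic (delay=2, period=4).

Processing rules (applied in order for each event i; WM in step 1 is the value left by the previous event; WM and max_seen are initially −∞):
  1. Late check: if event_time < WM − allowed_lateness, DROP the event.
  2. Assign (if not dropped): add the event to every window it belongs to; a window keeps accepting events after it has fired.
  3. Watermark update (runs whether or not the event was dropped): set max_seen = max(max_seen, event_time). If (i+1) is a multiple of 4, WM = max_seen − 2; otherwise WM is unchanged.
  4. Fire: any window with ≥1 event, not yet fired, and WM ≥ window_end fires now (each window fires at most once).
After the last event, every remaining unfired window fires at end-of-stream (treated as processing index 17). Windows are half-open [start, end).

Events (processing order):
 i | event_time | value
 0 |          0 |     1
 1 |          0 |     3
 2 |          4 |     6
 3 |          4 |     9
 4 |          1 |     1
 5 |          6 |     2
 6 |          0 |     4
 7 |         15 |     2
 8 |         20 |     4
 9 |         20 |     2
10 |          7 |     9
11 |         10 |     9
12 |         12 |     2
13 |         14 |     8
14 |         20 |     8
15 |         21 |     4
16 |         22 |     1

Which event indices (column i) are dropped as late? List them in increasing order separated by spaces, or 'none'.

10 11 12 13

i=0 t=0 v=1: → [0,4); WM=−∞
i=1 t=0 v=3: → [0,4); WM=−∞
i=2 t=4 v=6: → [4,8); WM=−∞
i=3 t=4 v=9: → [4,8); WM=2
i=4 t=1 v=1: → [0,4); WM=2
i=5 t=6 v=2: → [4,8); WM=2
i=6 t=0 v=4: → [0,4); WM=2
i=7 t=15 v=2: → [12,16); WM=13; [0,4) fires=4 [4,8) fires=3
i=8 t=20 v=4: → [20,24); WM=13
i=9 t=20 v=2: → [20,24); WM=13
i=10 t=7 v=9: DROP (t<13-2); WM=13
i=11 t=10 v=9: DROP (t<13-2); WM=18; [12,16) fires=1
i=12 t=12 v=2: DROP (t<18-2); WM=18
i=13 t=14 v=8: DROP (t<18-2); WM=18
i=14 t=20 v=8: → [20,24); WM=18
i=15 t=21 v=4: → [20,24); WM=19
i=16 t=22 v=1: → [20,24); WM=19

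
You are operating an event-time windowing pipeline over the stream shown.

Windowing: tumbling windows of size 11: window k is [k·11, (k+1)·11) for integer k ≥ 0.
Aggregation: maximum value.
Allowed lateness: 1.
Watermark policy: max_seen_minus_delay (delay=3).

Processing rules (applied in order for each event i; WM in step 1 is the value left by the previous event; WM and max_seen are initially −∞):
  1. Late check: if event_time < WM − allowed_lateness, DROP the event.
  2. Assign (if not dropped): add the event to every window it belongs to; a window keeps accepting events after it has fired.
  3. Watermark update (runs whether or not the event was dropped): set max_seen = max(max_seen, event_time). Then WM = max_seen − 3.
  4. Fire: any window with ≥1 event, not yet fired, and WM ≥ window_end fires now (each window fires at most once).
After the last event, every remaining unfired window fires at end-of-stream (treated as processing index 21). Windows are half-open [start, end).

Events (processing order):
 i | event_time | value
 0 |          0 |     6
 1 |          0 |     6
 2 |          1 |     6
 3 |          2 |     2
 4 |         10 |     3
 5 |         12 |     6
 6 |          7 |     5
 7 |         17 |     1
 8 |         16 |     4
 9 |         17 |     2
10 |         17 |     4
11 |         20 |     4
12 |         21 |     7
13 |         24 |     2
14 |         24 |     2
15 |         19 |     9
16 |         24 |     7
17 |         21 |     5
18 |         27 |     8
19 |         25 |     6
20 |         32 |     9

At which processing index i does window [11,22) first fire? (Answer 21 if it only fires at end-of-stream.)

i=0 t=0 v=6: → [0,11); WM=-3
i=1 t=0 v=6: → [0,11); WM=-3
i=2 t=1 v=6: → [0,11); WM=-2
i=3 t=2 v=2: → [0,11); WM=-1
i=4 t=10 v=3: → [0,11); WM=7
i=5 t=12 v=6: → [11,22); WM=9
i=6 t=7 v=5: DROP (t<9-1); WM=9
i=7 t=17 v=1: → [11,22); WM=14; [0,11) fires=6
i=8 t=16 v=4: → [11,22); WM=14
i=9 t=17 v=2: → [11,22); WM=14
i=10 t=17 v=4: → [11,22); WM=14
i=11 t=20 v=4: → [11,22); WM=17
i=12 t=21 v=7: → [11,22); WM=18
i=13 t=24 v=2: → [22,33); WM=21
i=14 t=24 v=2: → [22,33); WM=21
i=15 t=19 v=9: DROP (t<21-1); WM=21
i=16 t=24 v=7: → [22,33); WM=21
i=17 t=21 v=5: → [11,22); WM=21
i=18 t=27 v=8: → [22,33); WM=24; [11,22) fires=7
i=19 t=25 v=6: → [22,33); WM=24
i=20 t=32 v=9: → [22,33); WM=29

18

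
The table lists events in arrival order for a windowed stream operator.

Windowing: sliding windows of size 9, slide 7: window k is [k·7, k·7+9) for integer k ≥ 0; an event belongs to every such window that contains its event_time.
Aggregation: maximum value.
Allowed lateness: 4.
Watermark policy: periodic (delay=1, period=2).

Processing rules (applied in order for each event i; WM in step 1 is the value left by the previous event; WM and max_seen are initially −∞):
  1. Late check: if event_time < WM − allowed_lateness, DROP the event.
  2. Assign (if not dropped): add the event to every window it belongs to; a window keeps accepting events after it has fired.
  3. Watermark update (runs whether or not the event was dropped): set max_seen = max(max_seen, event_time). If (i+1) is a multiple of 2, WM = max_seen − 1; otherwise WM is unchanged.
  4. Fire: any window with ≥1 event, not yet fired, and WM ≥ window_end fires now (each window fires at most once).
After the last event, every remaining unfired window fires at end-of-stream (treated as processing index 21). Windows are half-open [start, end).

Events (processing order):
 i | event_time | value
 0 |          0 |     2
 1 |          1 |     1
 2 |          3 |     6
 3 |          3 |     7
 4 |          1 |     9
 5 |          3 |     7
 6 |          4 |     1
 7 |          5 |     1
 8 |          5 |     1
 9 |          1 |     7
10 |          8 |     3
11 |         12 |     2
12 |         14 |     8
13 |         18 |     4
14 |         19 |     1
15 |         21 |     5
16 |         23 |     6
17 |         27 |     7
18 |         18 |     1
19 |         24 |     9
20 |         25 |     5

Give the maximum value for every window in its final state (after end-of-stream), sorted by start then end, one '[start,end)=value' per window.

i=0 t=0 v=2: → [0,9); WM=−∞
i=1 t=1 v=1: → [0,9); WM=0
i=2 t=3 v=6: → [0,9); WM=0
i=3 t=3 v=7: → [0,9); WM=2
i=4 t=1 v=9: → [0,9); WM=2
i=5 t=3 v=7: → [0,9); WM=2
i=6 t=4 v=1: → [0,9); WM=2
i=7 t=5 v=1: → [0,9); WM=4
i=8 t=5 v=1: → [0,9); WM=4
i=9 t=1 v=7: → [0,9); WM=4
i=10 t=8 v=3: → [7,16),[0,9); WM=4
i=11 t=12 v=2: → [7,16); WM=11; [0,9) fires=9
i=12 t=14 v=8: → [14,23),[7,16); WM=11
i=13 t=18 v=4: → [14,23); WM=17; [7,16) fires=8
i=14 t=19 v=1: → [14,23); WM=17
i=15 t=21 v=5: → [21,30),[14,23); WM=20
i=16 t=23 v=6: → [21,30); WM=20
i=17 t=27 v=7: → [21,30); WM=26; [14,23) fires=8
i=18 t=18 v=1: DROP (t<26-4); WM=26
i=19 t=24 v=9: → [21,30); WM=26
i=20 t=25 v=5: → [21,30); WM=26

[0,9)=9 [7,16)=8 [14,23)=8 [21,30)=9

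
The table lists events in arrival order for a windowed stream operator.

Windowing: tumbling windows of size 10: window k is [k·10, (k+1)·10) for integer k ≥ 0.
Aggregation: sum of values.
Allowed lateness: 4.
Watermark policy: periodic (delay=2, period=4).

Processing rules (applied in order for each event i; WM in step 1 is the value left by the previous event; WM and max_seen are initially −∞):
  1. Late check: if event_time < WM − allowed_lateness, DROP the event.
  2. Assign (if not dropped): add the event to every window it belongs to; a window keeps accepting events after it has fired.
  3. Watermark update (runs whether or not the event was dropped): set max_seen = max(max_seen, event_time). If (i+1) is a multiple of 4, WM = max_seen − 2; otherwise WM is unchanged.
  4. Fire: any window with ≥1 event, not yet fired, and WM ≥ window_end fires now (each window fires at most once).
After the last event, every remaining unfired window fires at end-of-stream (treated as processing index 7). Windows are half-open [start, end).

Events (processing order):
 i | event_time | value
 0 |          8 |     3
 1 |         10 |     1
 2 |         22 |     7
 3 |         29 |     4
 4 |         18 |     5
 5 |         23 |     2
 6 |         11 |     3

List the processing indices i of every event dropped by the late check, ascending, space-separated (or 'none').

i=0 t=8 v=3: → [0,10); WM=−∞
i=1 t=10 v=1: → [10,20); WM=−∞
i=2 t=22 v=7: → [20,30); WM=−∞
i=3 t=29 v=4: → [20,30); WM=27; [0,10) fires=3 [10,20) fires=1
i=4 t=18 v=5: DROP (t<27-4); WM=27
i=5 t=23 v=2: → [20,30); WM=27
i=6 t=11 v=3: DROP (t<27-4); WM=27

4 6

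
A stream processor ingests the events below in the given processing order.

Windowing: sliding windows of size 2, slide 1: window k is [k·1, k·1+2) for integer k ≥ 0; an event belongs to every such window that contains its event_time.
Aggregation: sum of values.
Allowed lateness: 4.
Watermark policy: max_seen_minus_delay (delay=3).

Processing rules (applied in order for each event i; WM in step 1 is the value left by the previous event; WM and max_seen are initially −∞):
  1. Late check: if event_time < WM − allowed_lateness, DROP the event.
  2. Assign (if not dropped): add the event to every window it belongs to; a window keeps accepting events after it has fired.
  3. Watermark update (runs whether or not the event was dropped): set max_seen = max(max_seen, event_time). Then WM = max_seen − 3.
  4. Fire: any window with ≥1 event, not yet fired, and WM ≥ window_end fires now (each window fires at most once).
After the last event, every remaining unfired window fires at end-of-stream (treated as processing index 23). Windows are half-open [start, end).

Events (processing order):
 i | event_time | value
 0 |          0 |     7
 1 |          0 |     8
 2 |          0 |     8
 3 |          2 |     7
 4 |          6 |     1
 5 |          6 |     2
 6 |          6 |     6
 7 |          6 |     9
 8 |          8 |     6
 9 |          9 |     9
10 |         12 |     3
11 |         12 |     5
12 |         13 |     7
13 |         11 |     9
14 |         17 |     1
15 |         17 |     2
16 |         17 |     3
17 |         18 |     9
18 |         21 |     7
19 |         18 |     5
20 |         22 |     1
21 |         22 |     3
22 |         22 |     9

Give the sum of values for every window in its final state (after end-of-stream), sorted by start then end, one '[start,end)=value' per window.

[0,2)=23 [1,3)=7 [2,4)=7 [5,7)=18 [6,8)=18 [7,9)=6 [8,10)=15 [9,11)=9 [10,12)=9 [11,13)=17 [12,14)=15 [13,15)=7 [16,18)=6 [17,19)=20 [18,20)=14 [20,22)=7 [21,23)=20 [22,24)=13

i=0 t=0 v=7: → [0,2); WM=-3
i=1 t=0 v=8: → [0,2); WM=-3
i=2 t=0 v=8: → [0,2); WM=-3
i=3 t=2 v=7: → [2,4),[1,3); WM=-1
i=4 t=6 v=1: → [6,8),[5,7); WM=3; [0,2) fires=23 [1,3) fires=7
i=5 t=6 v=2: → [6,8),[5,7); WM=3
i=6 t=6 v=6: → [6,8),[5,7); WM=3
i=7 t=6 v=9: → [6,8),[5,7); WM=3
i=8 t=8 v=6: → [8,10),[7,9); WM=5; [2,4) fires=7
i=9 t=9 v=9: → [9,11),[8,10); WM=6
i=10 t=12 v=3: → [12,14),[11,13); WM=9; [5,7) fires=18 [6,8) fires=18 [7,9) fires=6
i=11 t=12 v=5: → [12,14),[11,13); WM=9
i=12 t=13 v=7: → [13,15),[12,14); WM=10; [8,10) fires=15
i=13 t=11 v=9: → [11,13),[10,12); WM=10
i=14 t=17 v=1: → [17,19),[16,18); WM=14; [9,11) fires=9 [10,12) fires=9 [11,13) fires=17 [12,14) fires=15
i=15 t=17 v=2: → [17,19),[16,18); WM=14
i=16 t=17 v=3: → [17,19),[16,18); WM=14
i=17 t=18 v=9: → [18,20),[17,19); WM=15; [13,15) fires=7
i=18 t=21 v=7: → [21,23),[20,22); WM=18; [16,18) fires=6
i=19 t=18 v=5: → [18,20),[17,19); WM=18
i=20 t=22 v=1: → [22,24),[21,23); WM=19; [17,19) fires=20
i=21 t=22 v=3: → [22,24),[21,23); WM=19
i=22 t=22 v=9: → [22,24),[21,23); WM=19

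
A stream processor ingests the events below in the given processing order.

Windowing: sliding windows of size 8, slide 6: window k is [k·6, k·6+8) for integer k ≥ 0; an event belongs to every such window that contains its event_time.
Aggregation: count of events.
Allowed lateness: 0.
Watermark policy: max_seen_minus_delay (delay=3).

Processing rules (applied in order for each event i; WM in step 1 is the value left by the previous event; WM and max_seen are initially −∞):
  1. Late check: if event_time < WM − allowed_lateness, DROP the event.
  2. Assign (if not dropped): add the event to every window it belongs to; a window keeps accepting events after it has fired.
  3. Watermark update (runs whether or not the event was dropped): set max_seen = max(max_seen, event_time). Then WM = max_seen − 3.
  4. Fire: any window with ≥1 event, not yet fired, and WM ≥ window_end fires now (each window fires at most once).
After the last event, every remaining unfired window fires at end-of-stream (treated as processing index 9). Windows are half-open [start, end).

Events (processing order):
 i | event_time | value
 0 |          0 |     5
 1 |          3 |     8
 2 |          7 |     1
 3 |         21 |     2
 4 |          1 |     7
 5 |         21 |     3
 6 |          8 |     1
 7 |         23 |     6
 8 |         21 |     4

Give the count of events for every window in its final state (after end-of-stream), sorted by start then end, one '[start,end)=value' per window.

i=0 t=0 v=5: → [0,8); WM=-3
i=1 t=3 v=8: → [0,8); WM=0
i=2 t=7 v=1: → [6,14),[0,8); WM=4
i=3 t=21 v=2: → [18,26); WM=18; [0,8) fires=3 [6,14) fires=1
i=4 t=1 v=7: DROP (t<18-0); WM=18
i=5 t=21 v=3: → [18,26); WM=18
i=6 t=8 v=1: DROP (t<18-0); WM=18
i=7 t=23 v=6: → [18,26); WM=20
i=8 t=21 v=4: → [18,26); WM=20

[0,8)=3 [6,14)=1 [18,26)=4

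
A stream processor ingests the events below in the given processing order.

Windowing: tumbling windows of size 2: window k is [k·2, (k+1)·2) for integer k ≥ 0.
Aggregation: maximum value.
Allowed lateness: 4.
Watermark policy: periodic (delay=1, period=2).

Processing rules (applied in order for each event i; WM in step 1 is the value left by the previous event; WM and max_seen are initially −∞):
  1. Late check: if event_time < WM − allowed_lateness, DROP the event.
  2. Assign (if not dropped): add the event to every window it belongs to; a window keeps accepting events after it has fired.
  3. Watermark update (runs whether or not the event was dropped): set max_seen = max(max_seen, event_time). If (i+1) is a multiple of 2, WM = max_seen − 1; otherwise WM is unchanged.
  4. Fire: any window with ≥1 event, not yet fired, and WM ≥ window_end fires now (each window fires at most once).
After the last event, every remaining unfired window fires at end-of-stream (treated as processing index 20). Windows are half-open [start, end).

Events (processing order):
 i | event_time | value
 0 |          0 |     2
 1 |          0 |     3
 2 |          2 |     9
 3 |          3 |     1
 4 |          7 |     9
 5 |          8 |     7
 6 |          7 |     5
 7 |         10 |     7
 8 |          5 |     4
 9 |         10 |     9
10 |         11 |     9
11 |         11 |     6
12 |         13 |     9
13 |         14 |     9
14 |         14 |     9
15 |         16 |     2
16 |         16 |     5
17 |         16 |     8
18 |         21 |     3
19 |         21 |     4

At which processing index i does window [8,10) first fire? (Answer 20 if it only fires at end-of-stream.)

11

i=0 t=0 v=2: → [0,2); WM=−∞
i=1 t=0 v=3: → [0,2); WM=-1
i=2 t=2 v=9: → [2,4); WM=-1
i=3 t=3 v=1: → [2,4); WM=2; [0,2) fires=3
i=4 t=7 v=9: → [6,8); WM=2
i=5 t=8 v=7: → [8,10); WM=7; [2,4) fires=9
i=6 t=7 v=5: → [6,8); WM=7
i=7 t=10 v=7: → [10,12); WM=9; [6,8) fires=9
i=8 t=5 v=4: → [4,6); WM=9; [4,6) fires=4
i=9 t=10 v=9: → [10,12); WM=9
i=10 t=11 v=9: → [10,12); WM=9
i=11 t=11 v=6: → [10,12); WM=10; [8,10) fires=7
i=12 t=13 v=9: → [12,14); WM=10
i=13 t=14 v=9: → [14,16); WM=13; [10,12) fires=9
i=14 t=14 v=9: → [14,16); WM=13
i=15 t=16 v=2: → [16,18); WM=15; [12,14) fires=9
i=16 t=16 v=5: → [16,18); WM=15
i=17 t=16 v=8: → [16,18); WM=15
i=18 t=21 v=3: → [20,22); WM=15
i=19 t=21 v=4: → [20,22); WM=20; [14,16) fires=9 [16,18) fires=8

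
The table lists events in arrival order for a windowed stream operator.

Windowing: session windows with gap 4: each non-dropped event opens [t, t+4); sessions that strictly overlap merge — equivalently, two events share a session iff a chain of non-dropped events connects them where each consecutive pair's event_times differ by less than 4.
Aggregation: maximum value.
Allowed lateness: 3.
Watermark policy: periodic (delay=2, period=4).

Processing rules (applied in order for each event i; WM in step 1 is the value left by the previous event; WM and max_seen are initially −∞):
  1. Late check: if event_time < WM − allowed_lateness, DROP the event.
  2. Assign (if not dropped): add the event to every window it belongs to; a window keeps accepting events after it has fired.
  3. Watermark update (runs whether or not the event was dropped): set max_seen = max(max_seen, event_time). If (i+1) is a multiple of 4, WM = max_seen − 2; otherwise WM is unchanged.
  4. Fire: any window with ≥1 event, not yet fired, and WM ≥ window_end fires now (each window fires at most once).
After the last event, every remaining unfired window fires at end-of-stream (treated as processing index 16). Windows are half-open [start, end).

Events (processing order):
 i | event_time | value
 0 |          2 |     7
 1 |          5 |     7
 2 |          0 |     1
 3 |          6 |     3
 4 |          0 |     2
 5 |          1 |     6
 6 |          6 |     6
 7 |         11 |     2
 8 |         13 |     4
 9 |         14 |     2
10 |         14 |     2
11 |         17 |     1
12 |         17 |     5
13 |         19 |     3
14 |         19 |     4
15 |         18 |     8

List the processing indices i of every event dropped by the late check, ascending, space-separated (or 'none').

i=0 t=2 v=7: → [2,6); WM=−∞
i=1 t=5 v=7: → [2,9); WM=−∞
i=2 t=0 v=1: → [0,9); WM=−∞
i=3 t=6 v=3: → [0,10); WM=4
i=4 t=0 v=2: DROP (t<4-3); WM=4
i=5 t=1 v=6: → [0,10); WM=4
i=6 t=6 v=6: → [0,10); WM=4
i=7 t=11 v=2: → [11,15); WM=9
i=8 t=13 v=4: → [11,17); WM=9
i=9 t=14 v=2: → [11,18); WM=9
i=10 t=14 v=2: → [11,18); WM=9
i=11 t=17 v=1: → [11,21); WM=15
i=12 t=17 v=5: → [11,21); WM=15
i=13 t=19 v=3: → [11,23); WM=15
i=14 t=19 v=4: → [11,23); WM=15
i=15 t=18 v=8: → [11,23); WM=17

4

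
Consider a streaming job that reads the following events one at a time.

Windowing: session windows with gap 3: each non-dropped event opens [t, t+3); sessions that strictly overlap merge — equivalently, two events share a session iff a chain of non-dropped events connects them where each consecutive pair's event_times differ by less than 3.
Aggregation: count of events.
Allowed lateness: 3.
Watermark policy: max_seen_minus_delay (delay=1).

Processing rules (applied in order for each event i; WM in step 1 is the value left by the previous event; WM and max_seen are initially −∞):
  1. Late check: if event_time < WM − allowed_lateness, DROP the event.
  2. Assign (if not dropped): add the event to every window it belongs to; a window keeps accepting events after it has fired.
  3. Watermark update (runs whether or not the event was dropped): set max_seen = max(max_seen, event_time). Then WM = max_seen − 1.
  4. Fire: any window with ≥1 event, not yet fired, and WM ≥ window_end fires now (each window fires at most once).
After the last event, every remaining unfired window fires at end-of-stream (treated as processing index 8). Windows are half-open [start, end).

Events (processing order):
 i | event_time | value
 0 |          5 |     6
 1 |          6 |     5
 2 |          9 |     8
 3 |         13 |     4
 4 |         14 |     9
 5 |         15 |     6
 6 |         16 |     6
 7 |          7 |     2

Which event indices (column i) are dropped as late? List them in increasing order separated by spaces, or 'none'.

7

i=0 t=5 v=6: → [5,8); WM=4
i=1 t=6 v=5: → [5,9); WM=5
i=2 t=9 v=8: → [9,12); WM=8
i=3 t=13 v=4: → [13,16); WM=12
i=4 t=14 v=9: → [13,17); WM=13
i=5 t=15 v=6: → [13,18); WM=14
i=6 t=16 v=6: → [13,19); WM=15
i=7 t=7 v=2: DROP (t<15-3); WM=15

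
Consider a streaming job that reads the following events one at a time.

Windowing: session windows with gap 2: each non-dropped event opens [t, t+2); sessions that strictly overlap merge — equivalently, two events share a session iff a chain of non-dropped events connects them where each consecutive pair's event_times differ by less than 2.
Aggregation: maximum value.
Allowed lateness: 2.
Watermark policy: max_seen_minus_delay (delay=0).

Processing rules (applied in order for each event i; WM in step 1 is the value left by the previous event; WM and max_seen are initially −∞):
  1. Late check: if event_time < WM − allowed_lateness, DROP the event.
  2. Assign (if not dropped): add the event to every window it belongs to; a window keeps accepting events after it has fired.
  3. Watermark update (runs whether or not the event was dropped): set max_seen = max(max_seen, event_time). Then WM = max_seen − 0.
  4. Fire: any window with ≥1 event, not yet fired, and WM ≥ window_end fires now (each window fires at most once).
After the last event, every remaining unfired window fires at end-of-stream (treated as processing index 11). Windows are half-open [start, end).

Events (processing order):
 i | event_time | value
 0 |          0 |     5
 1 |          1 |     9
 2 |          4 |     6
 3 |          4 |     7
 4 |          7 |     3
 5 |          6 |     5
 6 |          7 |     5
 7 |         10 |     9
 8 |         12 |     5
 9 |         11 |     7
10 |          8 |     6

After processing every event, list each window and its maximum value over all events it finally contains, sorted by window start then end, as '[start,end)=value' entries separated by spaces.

i=0 t=0 v=5: → [0,2); WM=0
i=1 t=1 v=9: → [0,3); WM=1
i=2 t=4 v=6: → [4,6); WM=4
i=3 t=4 v=7: → [4,6); WM=4
i=4 t=7 v=3: → [7,9); WM=7
i=5 t=6 v=5: → [6,9); WM=7
i=6 t=7 v=5: → [6,9); WM=7
i=7 t=10 v=9: → [10,12); WM=10
i=8 t=12 v=5: → [12,14); WM=12
i=9 t=11 v=7: → [10,14); WM=12
i=10 t=8 v=6: DROP (t<12-2); WM=12

[0,3)=9 [4,6)=7 [6,9)=5 [10,14)=9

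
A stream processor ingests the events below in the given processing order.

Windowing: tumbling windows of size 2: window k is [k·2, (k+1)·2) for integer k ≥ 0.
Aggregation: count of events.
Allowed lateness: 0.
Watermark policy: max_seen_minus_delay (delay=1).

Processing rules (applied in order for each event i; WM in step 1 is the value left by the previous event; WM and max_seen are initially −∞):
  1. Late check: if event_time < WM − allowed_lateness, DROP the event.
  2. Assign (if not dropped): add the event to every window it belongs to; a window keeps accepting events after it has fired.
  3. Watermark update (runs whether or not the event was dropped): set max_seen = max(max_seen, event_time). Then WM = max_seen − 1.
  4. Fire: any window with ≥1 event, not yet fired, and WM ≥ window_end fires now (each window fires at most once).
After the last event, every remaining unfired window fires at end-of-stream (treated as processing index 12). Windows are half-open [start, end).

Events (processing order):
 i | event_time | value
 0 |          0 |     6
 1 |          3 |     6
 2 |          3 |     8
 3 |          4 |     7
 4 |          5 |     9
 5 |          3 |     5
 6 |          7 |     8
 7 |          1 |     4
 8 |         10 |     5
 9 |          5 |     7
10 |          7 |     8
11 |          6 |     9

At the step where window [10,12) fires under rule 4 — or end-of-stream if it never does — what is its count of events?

1

i=0 t=0 v=6: → [0,2); WM=-1
i=1 t=3 v=6: → [2,4); WM=2; [0,2) fires=1
i=2 t=3 v=8: → [2,4); WM=2
i=3 t=4 v=7: → [4,6); WM=3
i=4 t=5 v=9: → [4,6); WM=4; [2,4) fires=2
i=5 t=3 v=5: DROP (t<4-0); WM=4
i=6 t=7 v=8: → [6,8); WM=6; [4,6) fires=2
i=7 t=1 v=4: DROP (t<6-0); WM=6
i=8 t=10 v=5: → [10,12); WM=9; [6,8) fires=1
i=9 t=5 v=7: DROP (t<9-0); WM=9
i=10 t=7 v=8: DROP (t<9-0); WM=9
i=11 t=6 v=9: DROP (t<9-0); WM=9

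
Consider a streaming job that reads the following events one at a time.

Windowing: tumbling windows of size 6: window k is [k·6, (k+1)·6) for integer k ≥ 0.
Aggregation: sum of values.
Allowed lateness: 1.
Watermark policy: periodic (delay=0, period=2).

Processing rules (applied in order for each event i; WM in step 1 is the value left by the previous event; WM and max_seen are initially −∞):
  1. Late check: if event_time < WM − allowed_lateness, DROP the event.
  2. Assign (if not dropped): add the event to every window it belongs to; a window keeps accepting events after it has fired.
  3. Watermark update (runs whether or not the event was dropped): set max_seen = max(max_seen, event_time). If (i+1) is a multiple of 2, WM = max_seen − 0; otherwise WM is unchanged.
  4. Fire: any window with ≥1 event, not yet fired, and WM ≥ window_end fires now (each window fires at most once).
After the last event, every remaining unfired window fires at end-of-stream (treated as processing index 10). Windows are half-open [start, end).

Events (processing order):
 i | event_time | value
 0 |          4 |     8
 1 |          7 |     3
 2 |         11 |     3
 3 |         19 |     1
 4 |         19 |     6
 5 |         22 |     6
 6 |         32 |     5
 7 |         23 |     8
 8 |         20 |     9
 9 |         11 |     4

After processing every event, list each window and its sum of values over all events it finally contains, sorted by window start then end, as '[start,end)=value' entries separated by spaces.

[0,6)=8 [6,12)=6 [18,24)=21 [30,36)=5

i=0 t=4 v=8: → [0,6); WM=−∞
i=1 t=7 v=3: → [6,12); WM=7; [0,6) fires=8
i=2 t=11 v=3: → [6,12); WM=7
i=3 t=19 v=1: → [18,24); WM=19; [6,12) fires=6
i=4 t=19 v=6: → [18,24); WM=19
i=5 t=22 v=6: → [18,24); WM=22
i=6 t=32 v=5: → [30,36); WM=22
i=7 t=23 v=8: → [18,24); WM=32; [18,24) fires=21
i=8 t=20 v=9: DROP (t<32-1); WM=32
i=9 t=11 v=4: DROP (t<32-1); WM=32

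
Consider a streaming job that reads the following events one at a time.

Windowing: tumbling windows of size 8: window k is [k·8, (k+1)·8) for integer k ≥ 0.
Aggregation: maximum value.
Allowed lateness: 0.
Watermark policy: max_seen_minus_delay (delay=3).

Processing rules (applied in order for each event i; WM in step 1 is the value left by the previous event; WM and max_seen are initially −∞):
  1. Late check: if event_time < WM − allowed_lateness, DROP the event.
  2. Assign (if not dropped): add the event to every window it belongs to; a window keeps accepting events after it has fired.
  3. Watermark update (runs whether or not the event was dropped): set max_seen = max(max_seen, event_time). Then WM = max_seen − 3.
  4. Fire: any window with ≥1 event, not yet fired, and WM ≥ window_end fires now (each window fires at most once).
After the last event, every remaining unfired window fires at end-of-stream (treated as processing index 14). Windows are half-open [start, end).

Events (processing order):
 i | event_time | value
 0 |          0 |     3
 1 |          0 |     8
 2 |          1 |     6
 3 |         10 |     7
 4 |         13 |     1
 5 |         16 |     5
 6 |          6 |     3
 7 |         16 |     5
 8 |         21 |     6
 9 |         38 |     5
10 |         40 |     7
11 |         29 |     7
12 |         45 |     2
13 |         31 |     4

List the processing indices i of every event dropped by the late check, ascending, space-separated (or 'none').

i=0 t=0 v=3: → [0,8); WM=-3
i=1 t=0 v=8: → [0,8); WM=-3
i=2 t=1 v=6: → [0,8); WM=-2
i=3 t=10 v=7: → [8,16); WM=7
i=4 t=13 v=1: → [8,16); WM=10; [0,8) fires=8
i=5 t=16 v=5: → [16,24); WM=13
i=6 t=6 v=3: DROP (t<13-0); WM=13
i=7 t=16 v=5: → [16,24); WM=13
i=8 t=21 v=6: → [16,24); WM=18; [8,16) fires=7
i=9 t=38 v=5: → [32,40); WM=35; [16,24) fires=6
i=10 t=40 v=7: → [40,48); WM=37
i=11 t=29 v=7: DROP (t<37-0); WM=37
i=12 t=45 v=2: → [40,48); WM=42; [32,40) fires=5
i=13 t=31 v=4: DROP (t<42-0); WM=42

6 11 13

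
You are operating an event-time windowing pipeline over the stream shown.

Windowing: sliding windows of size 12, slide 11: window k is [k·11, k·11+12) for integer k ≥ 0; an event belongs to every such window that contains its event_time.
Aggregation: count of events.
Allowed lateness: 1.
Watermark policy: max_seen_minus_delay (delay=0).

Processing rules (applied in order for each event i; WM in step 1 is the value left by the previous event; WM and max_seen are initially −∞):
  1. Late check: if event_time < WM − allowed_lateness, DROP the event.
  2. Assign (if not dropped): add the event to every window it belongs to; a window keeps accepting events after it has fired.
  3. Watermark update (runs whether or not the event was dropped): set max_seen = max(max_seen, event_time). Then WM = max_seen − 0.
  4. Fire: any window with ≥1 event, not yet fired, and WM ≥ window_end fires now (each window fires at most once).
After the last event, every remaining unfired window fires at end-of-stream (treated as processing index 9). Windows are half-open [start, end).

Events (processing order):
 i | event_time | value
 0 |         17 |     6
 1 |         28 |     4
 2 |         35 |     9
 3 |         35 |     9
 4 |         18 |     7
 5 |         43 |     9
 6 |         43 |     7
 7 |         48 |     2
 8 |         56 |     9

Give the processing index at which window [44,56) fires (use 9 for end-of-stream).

8

i=0 t=17 v=6: → [11,23); WM=17
i=1 t=28 v=4: → [22,34); WM=28; [11,23) fires=1
i=2 t=35 v=9: → [33,45); WM=35; [22,34) fires=1
i=3 t=35 v=9: → [33,45); WM=35
i=4 t=18 v=7: DROP (t<35-1); WM=35
i=5 t=43 v=9: → [33,45); WM=43
i=6 t=43 v=7: → [33,45); WM=43
i=7 t=48 v=2: → [44,56); WM=48; [33,45) fires=4
i=8 t=56 v=9: → [55,67); WM=56; [44,56) fires=1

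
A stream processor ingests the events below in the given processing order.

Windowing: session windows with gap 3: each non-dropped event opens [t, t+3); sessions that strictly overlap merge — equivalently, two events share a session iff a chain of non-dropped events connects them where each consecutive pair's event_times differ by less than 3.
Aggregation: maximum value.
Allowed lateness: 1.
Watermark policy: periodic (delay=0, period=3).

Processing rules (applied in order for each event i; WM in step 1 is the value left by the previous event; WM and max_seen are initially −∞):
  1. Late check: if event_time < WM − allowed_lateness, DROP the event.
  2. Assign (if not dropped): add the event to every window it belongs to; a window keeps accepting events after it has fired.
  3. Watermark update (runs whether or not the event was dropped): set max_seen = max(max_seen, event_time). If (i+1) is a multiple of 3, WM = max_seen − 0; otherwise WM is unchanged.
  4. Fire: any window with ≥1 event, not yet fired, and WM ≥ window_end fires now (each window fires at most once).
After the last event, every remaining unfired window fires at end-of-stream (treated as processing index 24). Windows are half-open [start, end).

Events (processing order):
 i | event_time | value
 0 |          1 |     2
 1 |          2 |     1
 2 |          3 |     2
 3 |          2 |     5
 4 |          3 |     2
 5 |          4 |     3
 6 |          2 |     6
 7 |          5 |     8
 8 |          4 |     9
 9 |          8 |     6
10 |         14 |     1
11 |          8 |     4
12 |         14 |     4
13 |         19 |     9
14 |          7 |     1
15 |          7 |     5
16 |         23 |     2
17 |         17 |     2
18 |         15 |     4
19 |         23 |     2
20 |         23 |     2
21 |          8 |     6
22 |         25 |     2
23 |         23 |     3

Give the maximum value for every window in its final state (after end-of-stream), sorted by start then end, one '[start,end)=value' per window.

i=0 t=1 v=2: → [1,4); WM=−∞
i=1 t=2 v=1: → [1,5); WM=−∞
i=2 t=3 v=2: → [1,6); WM=3
i=3 t=2 v=5: → [1,6); WM=3
i=4 t=3 v=2: → [1,6); WM=3
i=5 t=4 v=3: → [1,7); WM=4
i=6 t=2 v=6: DROP (t<4-1); WM=4
i=7 t=5 v=8: → [1,8); WM=4
i=8 t=4 v=9: → [1,8); WM=5
i=9 t=8 v=6: → [8,11); WM=5
i=10 t=14 v=1: → [14,17); WM=5
i=11 t=8 v=4: → [8,11); WM=14
i=12 t=14 v=4: → [14,17); WM=14
i=13 t=19 v=9: → [19,22); WM=14
i=14 t=7 v=1: DROP (t<14-1); WM=19
i=15 t=7 v=5: DROP (t<19-1); WM=19
i=16 t=23 v=2: → [23,26); WM=19
i=17 t=17 v=2: DROP (t<19-1); WM=23
i=18 t=15 v=4: DROP (t<23-1); WM=23
i=19 t=23 v=2: → [23,26); WM=23
i=20 t=23 v=2: → [23,26); WM=23
i=21 t=8 v=6: DROP (t<23-1); WM=23
i=22 t=25 v=2: → [23,28); WM=23
i=23 t=23 v=3: → [23,28); WM=25

[1,8)=9 [8,11)=6 [14,17)=4 [19,22)=9 [23,28)=3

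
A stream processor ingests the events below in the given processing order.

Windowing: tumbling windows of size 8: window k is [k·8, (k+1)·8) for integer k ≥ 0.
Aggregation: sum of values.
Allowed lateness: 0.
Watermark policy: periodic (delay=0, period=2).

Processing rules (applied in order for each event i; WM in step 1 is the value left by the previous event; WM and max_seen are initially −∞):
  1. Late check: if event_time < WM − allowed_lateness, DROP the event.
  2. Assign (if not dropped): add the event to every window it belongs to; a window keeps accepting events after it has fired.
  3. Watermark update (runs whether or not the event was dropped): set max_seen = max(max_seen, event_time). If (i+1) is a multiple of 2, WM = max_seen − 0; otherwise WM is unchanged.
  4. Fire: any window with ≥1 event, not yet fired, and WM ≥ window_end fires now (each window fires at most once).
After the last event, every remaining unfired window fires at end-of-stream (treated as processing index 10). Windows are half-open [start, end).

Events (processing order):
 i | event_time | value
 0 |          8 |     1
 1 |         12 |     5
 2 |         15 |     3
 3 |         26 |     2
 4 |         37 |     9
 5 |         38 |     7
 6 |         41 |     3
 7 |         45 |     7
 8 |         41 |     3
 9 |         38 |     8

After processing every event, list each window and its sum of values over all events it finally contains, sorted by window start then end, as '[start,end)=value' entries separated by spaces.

[8,16)=9 [24,32)=2 [32,40)=16 [40,48)=10

i=0 t=8 v=1: → [8,16); WM=−∞
i=1 t=12 v=5: → [8,16); WM=12
i=2 t=15 v=3: → [8,16); WM=12
i=3 t=26 v=2: → [24,32); WM=26; [8,16) fires=9
i=4 t=37 v=9: → [32,40); WM=26
i=5 t=38 v=7: → [32,40); WM=38; [24,32) fires=2
i=6 t=41 v=3: → [40,48); WM=38
i=7 t=45 v=7: → [40,48); WM=45; [32,40) fires=16
i=8 t=41 v=3: DROP (t<45-0); WM=45
i=9 t=38 v=8: DROP (t<45-0); WM=45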